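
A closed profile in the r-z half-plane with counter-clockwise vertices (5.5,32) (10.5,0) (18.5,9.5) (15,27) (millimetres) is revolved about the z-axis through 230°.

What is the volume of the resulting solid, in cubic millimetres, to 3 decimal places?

Profile (r,z), 4 vertices: (5.5,32) (10.5,0) (18.5,9.5) (15,27)
edge 0: (5.5,32)→(10.5,0)  cross = 5.5·0 − 10.5·32 = -336.0000; (r_i+r_j)·cross = 16·-336.0000 = -5376.0000
edge 1: (10.5,0)→(18.5,9.5)  cross = 10.5·9.5 − 18.5·0 = 99.7500; (r_i+r_j)·cross = 29·99.7500 = 2892.7500
edge 2: (18.5,9.5)→(15,27)  cross = 18.5·27 − 15·9.5 = 357.0000; (r_i+r_j)·cross = 33.5·357.0000 = 11959.5000
edge 3: (15,27)→(5.5,32)  cross = 15·32 − 5.5·27 = 331.5000; (r_i+r_j)·cross = 20.5·331.5000 = 6795.7500
Σcross = 452.2500 → A = |Σcross|/2 = 226.1250 mm²
Σ(r_i+r_j)·cross = 16272.0000 → first moment M = |Σ|/6 = 2712.0000
R_c = M/A = 2712.0000/226.1250 = 11.9934 mm
θ = 230° = 4.014257 rad
V = θ·R_c·A = 4.014257·11.9934·226.1250 = 10886.666 mm³

Volume = 10886.666 mm³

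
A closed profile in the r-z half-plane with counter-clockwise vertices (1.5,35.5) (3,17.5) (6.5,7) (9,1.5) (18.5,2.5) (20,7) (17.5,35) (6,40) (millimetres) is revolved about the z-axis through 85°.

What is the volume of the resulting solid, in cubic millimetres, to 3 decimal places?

Volume = 8695.339 mm³

Profile (r,z), 8 vertices: (1.5,35.5) (3,17.5) (6.5,7) (9,1.5) (18.5,2.5) (20,7) (17.5,35) (6,40)
edge 0: (1.5,35.5)→(3,17.5)  cross = 1.5·17.5 − 3·35.5 = -80.2500; (r_i+r_j)·cross = 4.5·-80.2500 = -361.1250
edge 1: (3,17.5)→(6.5,7)  cross = 3·7 − 6.5·17.5 = -92.7500; (r_i+r_j)·cross = 9.5·-92.7500 = -881.1250
edge 2: (6.5,7)→(9,1.5)  cross = 6.5·1.5 − 9·7 = -53.2500; (r_i+r_j)·cross = 15.5·-53.2500 = -825.3750
edge 3: (9,1.5)→(18.5,2.5)  cross = 9·2.5 − 18.5·1.5 = -5.2500; (r_i+r_j)·cross = 27.5·-5.2500 = -144.3750
edge 4: (18.5,2.5)→(20,7)  cross = 18.5·7 − 20·2.5 = 79.5000; (r_i+r_j)·cross = 38.5·79.5000 = 3060.7500
edge 5: (20,7)→(17.5,35)  cross = 20·35 − 17.5·7 = 577.5000; (r_i+r_j)·cross = 37.5·577.5000 = 21656.2500
edge 6: (17.5,35)→(6,40)  cross = 17.5·40 − 6·35 = 490.0000; (r_i+r_j)·cross = 23.5·490.0000 = 11515.0000
edge 7: (6,40)→(1.5,35.5)  cross = 6·35.5 − 1.5·40 = 153.0000; (r_i+r_j)·cross = 7.5·153.0000 = 1147.5000
Σcross = 1068.5000 → A = |Σcross|/2 = 534.2500 mm²
Σ(r_i+r_j)·cross = 35167.5000 → first moment M = |Σ|/6 = 5861.2500
R_c = M/A = 5861.2500/534.2500 = 10.9710 mm
θ = 85° = 1.483530 rad
V = θ·R_c·A = 1.483530·10.9710·534.2500 = 8695.339 mm³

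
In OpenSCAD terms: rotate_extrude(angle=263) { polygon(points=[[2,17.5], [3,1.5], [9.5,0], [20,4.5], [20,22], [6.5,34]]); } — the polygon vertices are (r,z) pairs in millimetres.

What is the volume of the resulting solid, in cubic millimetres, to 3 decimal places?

Profile (r,z), 6 vertices: (2,17.5) (3,1.5) (9.5,0) (20,4.5) (20,22) (6.5,34)
edge 0: (2,17.5)→(3,1.5)  cross = 2·1.5 − 3·17.5 = -49.5000; (r_i+r_j)·cross = 5·-49.5000 = -247.5000
edge 1: (3,1.5)→(9.5,0)  cross = 3·0 − 9.5·1.5 = -14.2500; (r_i+r_j)·cross = 12.5·-14.2500 = -178.1250
edge 2: (9.5,0)→(20,4.5)  cross = 9.5·4.5 − 20·0 = 42.7500; (r_i+r_j)·cross = 29.5·42.7500 = 1261.1250
edge 3: (20,4.5)→(20,22)  cross = 20·22 − 20·4.5 = 350.0000; (r_i+r_j)·cross = 40·350.0000 = 14000.0000
edge 4: (20,22)→(6.5,34)  cross = 20·34 − 6.5·22 = 537.0000; (r_i+r_j)·cross = 26.5·537.0000 = 14230.5000
edge 5: (6.5,34)→(2,17.5)  cross = 6.5·17.5 − 2·34 = 45.7500; (r_i+r_j)·cross = 8.5·45.7500 = 388.8750
Σcross = 911.7500 → A = |Σcross|/2 = 455.8750 mm²
Σ(r_i+r_j)·cross = 29454.8750 → first moment M = |Σ|/6 = 4909.1458
R_c = M/A = 4909.1458/455.8750 = 10.7686 mm
θ = 263° = 4.590216 rad
V = θ·R_c·A = 4.590216·10.7686·455.8750 = 22534.039 mm³

Volume = 22534.039 mm³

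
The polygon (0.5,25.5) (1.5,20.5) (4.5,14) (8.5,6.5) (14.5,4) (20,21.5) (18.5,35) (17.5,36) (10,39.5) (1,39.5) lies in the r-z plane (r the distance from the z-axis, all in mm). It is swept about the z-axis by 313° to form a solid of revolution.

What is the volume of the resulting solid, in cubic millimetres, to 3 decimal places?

Profile (r,z), 10 vertices: (0.5,25.5) (1.5,20.5) (4.5,14) (8.5,6.5) (14.5,4) (20,21.5) (18.5,35) (17.5,36) (10,39.5) (1,39.5)
edge 0: (0.5,25.5)→(1.5,20.5)  cross = 0.5·20.5 − 1.5·25.5 = -28.0000; (r_i+r_j)·cross = 2·-28.0000 = -56.0000
edge 1: (1.5,20.5)→(4.5,14)  cross = 1.5·14 − 4.5·20.5 = -71.2500; (r_i+r_j)·cross = 6·-71.2500 = -427.5000
edge 2: (4.5,14)→(8.5,6.5)  cross = 4.5·6.5 − 8.5·14 = -89.7500; (r_i+r_j)·cross = 13·-89.7500 = -1166.7500
edge 3: (8.5,6.5)→(14.5,4)  cross = 8.5·4 − 14.5·6.5 = -60.2500; (r_i+r_j)·cross = 23·-60.2500 = -1385.7500
edge 4: (14.5,4)→(20,21.5)  cross = 14.5·21.5 − 20·4 = 231.7500; (r_i+r_j)·cross = 34.5·231.7500 = 7995.3750
edge 5: (20,21.5)→(18.5,35)  cross = 20·35 − 18.5·21.5 = 302.2500; (r_i+r_j)·cross = 38.5·302.2500 = 11636.6250
edge 6: (18.5,35)→(17.5,36)  cross = 18.5·36 − 17.5·35 = 53.5000; (r_i+r_j)·cross = 36·53.5000 = 1926.0000
edge 7: (17.5,36)→(10,39.5)  cross = 17.5·39.5 − 10·36 = 331.2500; (r_i+r_j)·cross = 27.5·331.2500 = 9109.3750
edge 8: (10,39.5)→(1,39.5)  cross = 10·39.5 − 1·39.5 = 355.5000; (r_i+r_j)·cross = 11·355.5000 = 3910.5000
edge 9: (1,39.5)→(0.5,25.5)  cross = 1·25.5 − 0.5·39.5 = 5.7500; (r_i+r_j)·cross = 1.5·5.7500 = 8.6250
Σcross = 1030.7500 → A = |Σcross|/2 = 515.3750 mm²
Σ(r_i+r_j)·cross = 31550.5000 → first moment M = |Σ|/6 = 5258.4167
R_c = M/A = 5258.4167/515.3750 = 10.2031 mm
θ = 313° = 5.462881 rad
V = θ·R_c·A = 5.462881·10.2031·515.3750 = 28726.102 mm³

Volume = 28726.102 mm³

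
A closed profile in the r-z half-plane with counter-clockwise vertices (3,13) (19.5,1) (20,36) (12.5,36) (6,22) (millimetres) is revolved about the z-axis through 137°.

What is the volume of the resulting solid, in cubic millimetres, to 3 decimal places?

Profile (r,z), 5 vertices: (3,13) (19.5,1) (20,36) (12.5,36) (6,22)
edge 0: (3,13)→(19.5,1)  cross = 3·1 − 19.5·13 = -250.5000; (r_i+r_j)·cross = 22.5·-250.5000 = -5636.2500
edge 1: (19.5,1)→(20,36)  cross = 19.5·36 − 20·1 = 682.0000; (r_i+r_j)·cross = 39.5·682.0000 = 26939.0000
edge 2: (20,36)→(12.5,36)  cross = 20·36 − 12.5·36 = 270.0000; (r_i+r_j)·cross = 32.5·270.0000 = 8775.0000
edge 3: (12.5,36)→(6,22)  cross = 12.5·22 − 6·36 = 59.0000; (r_i+r_j)·cross = 18.5·59.0000 = 1091.5000
edge 4: (6,22)→(3,13)  cross = 6·13 − 3·22 = 12.0000; (r_i+r_j)·cross = 9·12.0000 = 108.0000
Σcross = 772.5000 → A = |Σcross|/2 = 386.2500 mm²
Σ(r_i+r_j)·cross = 31277.2500 → first moment M = |Σ|/6 = 5212.8750
R_c = M/A = 5212.8750/386.2500 = 13.4961 mm
θ = 137° = 2.391101 rad
V = θ·R_c·A = 2.391101·13.4961·386.2500 = 12464.511 mm³

Volume = 12464.511 mm³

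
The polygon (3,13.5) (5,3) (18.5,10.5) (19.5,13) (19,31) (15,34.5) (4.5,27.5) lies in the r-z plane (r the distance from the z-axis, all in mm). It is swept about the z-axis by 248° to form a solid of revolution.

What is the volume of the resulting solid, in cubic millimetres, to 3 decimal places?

Volume = 18694.431 mm³

Profile (r,z), 7 vertices: (3,13.5) (5,3) (18.5,10.5) (19.5,13) (19,31) (15,34.5) (4.5,27.5)
edge 0: (3,13.5)→(5,3)  cross = 3·3 − 5·13.5 = -58.5000; (r_i+r_j)·cross = 8·-58.5000 = -468.0000
edge 1: (5,3)→(18.5,10.5)  cross = 5·10.5 − 18.5·3 = -3.0000; (r_i+r_j)·cross = 23.5·-3.0000 = -70.5000
edge 2: (18.5,10.5)→(19.5,13)  cross = 18.5·13 − 19.5·10.5 = 35.7500; (r_i+r_j)·cross = 38·35.7500 = 1358.5000
edge 3: (19.5,13)→(19,31)  cross = 19.5·31 − 19·13 = 357.5000; (r_i+r_j)·cross = 38.5·357.5000 = 13763.7500
edge 4: (19,31)→(15,34.5)  cross = 19·34.5 − 15·31 = 190.5000; (r_i+r_j)·cross = 34·190.5000 = 6477.0000
edge 5: (15,34.5)→(4.5,27.5)  cross = 15·27.5 − 4.5·34.5 = 257.2500; (r_i+r_j)·cross = 19.5·257.2500 = 5016.3750
edge 6: (4.5,27.5)→(3,13.5)  cross = 4.5·13.5 − 3·27.5 = -21.7500; (r_i+r_j)·cross = 7.5·-21.7500 = -163.1250
Σcross = 757.7500 → A = |Σcross|/2 = 378.8750 mm²
Σ(r_i+r_j)·cross = 25914.0000 → first moment M = |Σ|/6 = 4319.0000
R_c = M/A = 4319.0000/378.8750 = 11.3995 mm
θ = 248° = 4.328417 rad
V = θ·R_c·A = 4.328417·11.3995·378.8750 = 18694.431 mm³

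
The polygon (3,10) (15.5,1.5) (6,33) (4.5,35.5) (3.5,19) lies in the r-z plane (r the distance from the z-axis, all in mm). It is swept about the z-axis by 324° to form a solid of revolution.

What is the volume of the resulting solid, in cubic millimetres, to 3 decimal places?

Volume = 7769.551 mm³

Profile (r,z), 5 vertices: (3,10) (15.5,1.5) (6,33) (4.5,35.5) (3.5,19)
edge 0: (3,10)→(15.5,1.5)  cross = 3·1.5 − 15.5·10 = -150.5000; (r_i+r_j)·cross = 18.5·-150.5000 = -2784.2500
edge 1: (15.5,1.5)→(6,33)  cross = 15.5·33 − 6·1.5 = 502.5000; (r_i+r_j)·cross = 21.5·502.5000 = 10803.7500
edge 2: (6,33)→(4.5,35.5)  cross = 6·35.5 − 4.5·33 = 64.5000; (r_i+r_j)·cross = 10.5·64.5000 = 677.2500
edge 3: (4.5,35.5)→(3.5,19)  cross = 4.5·19 − 3.5·35.5 = -38.7500; (r_i+r_j)·cross = 8·-38.7500 = -310.0000
edge 4: (3.5,19)→(3,10)  cross = 3.5·10 − 3·19 = -22.0000; (r_i+r_j)·cross = 6.5·-22.0000 = -143.0000
Σcross = 355.7500 → A = |Σcross|/2 = 177.8750 mm²
Σ(r_i+r_j)·cross = 8243.7500 → first moment M = |Σ|/6 = 1373.9583
R_c = M/A = 1373.9583/177.8750 = 7.7243 mm
θ = 324° = 5.654867 rad
V = θ·R_c·A = 5.654867·7.7243·177.8750 = 7769.551 mm³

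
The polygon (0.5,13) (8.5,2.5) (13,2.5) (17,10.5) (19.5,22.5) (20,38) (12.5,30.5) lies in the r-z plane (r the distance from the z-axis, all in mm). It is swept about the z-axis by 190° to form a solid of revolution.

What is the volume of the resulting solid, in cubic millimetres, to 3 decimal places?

Volume = 14303.002 mm³

Profile (r,z), 7 vertices: (0.5,13) (8.5,2.5) (13,2.5) (17,10.5) (19.5,22.5) (20,38) (12.5,30.5)
edge 0: (0.5,13)→(8.5,2.5)  cross = 0.5·2.5 − 8.5·13 = -109.2500; (r_i+r_j)·cross = 9·-109.2500 = -983.2500
edge 1: (8.5,2.5)→(13,2.5)  cross = 8.5·2.5 − 13·2.5 = -11.2500; (r_i+r_j)·cross = 21.5·-11.2500 = -241.8750
edge 2: (13,2.5)→(17,10.5)  cross = 13·10.5 − 17·2.5 = 94.0000; (r_i+r_j)·cross = 30·94.0000 = 2820.0000
edge 3: (17,10.5)→(19.5,22.5)  cross = 17·22.5 − 19.5·10.5 = 177.7500; (r_i+r_j)·cross = 36.5·177.7500 = 6487.8750
edge 4: (19.5,22.5)→(20,38)  cross = 19.5·38 − 20·22.5 = 291.0000; (r_i+r_j)·cross = 39.5·291.0000 = 11494.5000
edge 5: (20,38)→(12.5,30.5)  cross = 20·30.5 − 12.5·38 = 135.0000; (r_i+r_j)·cross = 32.5·135.0000 = 4387.5000
edge 6: (12.5,30.5)→(0.5,13)  cross = 12.5·13 − 0.5·30.5 = 147.2500; (r_i+r_j)·cross = 13·147.2500 = 1914.2500
Σcross = 724.5000 → A = |Σcross|/2 = 362.2500 mm²
Σ(r_i+r_j)·cross = 25879.0000 → first moment M = |Σ|/6 = 4313.1667
R_c = M/A = 4313.1667/362.2500 = 11.9066 mm
θ = 190° = 3.316126 rad
V = θ·R_c·A = 3.316126·11.9066·362.2500 = 14303.002 mm³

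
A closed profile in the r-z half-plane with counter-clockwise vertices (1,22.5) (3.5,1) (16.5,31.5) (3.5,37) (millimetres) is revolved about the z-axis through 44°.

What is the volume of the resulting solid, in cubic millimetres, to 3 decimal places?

Profile (r,z), 4 vertices: (1,22.5) (3.5,1) (16.5,31.5) (3.5,37)
edge 0: (1,22.5)→(3.5,1)  cross = 1·1 − 3.5·22.5 = -77.7500; (r_i+r_j)·cross = 4.5·-77.7500 = -349.8750
edge 1: (3.5,1)→(16.5,31.5)  cross = 3.5·31.5 − 16.5·1 = 93.7500; (r_i+r_j)·cross = 20·93.7500 = 1875.0000
edge 2: (16.5,31.5)→(3.5,37)  cross = 16.5·37 − 3.5·31.5 = 500.2500; (r_i+r_j)·cross = 20·500.2500 = 10005.0000
edge 3: (3.5,37)→(1,22.5)  cross = 3.5·22.5 − 1·37 = 41.7500; (r_i+r_j)·cross = 4.5·41.7500 = 187.8750
Σcross = 558.0000 → A = |Σcross|/2 = 279.0000 mm²
Σ(r_i+r_j)·cross = 11718.0000 → first moment M = |Σ|/6 = 1953.0000
R_c = M/A = 1953.0000/279.0000 = 7.0000 mm
θ = 44° = 0.767945 rad
V = θ·R_c·A = 0.767945·7.0000·279.0000 = 1499.796 mm³

Volume = 1499.796 mm³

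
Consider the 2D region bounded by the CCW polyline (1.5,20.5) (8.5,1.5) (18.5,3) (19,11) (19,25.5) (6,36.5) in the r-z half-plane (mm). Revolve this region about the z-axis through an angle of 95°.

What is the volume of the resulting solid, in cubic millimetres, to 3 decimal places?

Profile (r,z), 6 vertices: (1.5,20.5) (8.5,1.5) (18.5,3) (19,11) (19,25.5) (6,36.5)
edge 0: (1.5,20.5)→(8.5,1.5)  cross = 1.5·1.5 − 8.5·20.5 = -172.0000; (r_i+r_j)·cross = 10·-172.0000 = -1720.0000
edge 1: (8.5,1.5)→(18.5,3)  cross = 8.5·3 − 18.5·1.5 = -2.2500; (r_i+r_j)·cross = 27·-2.2500 = -60.7500
edge 2: (18.5,3)→(19,11)  cross = 18.5·11 − 19·3 = 146.5000; (r_i+r_j)·cross = 37.5·146.5000 = 5493.7500
edge 3: (19,11)→(19,25.5)  cross = 19·25.5 − 19·11 = 275.5000; (r_i+r_j)·cross = 38·275.5000 = 10469.0000
edge 4: (19,25.5)→(6,36.5)  cross = 19·36.5 − 6·25.5 = 540.5000; (r_i+r_j)·cross = 25·540.5000 = 13512.5000
edge 5: (6,36.5)→(1.5,20.5)  cross = 6·20.5 − 1.5·36.5 = 68.2500; (r_i+r_j)·cross = 7.5·68.2500 = 511.8750
Σcross = 856.5000 → A = |Σcross|/2 = 428.2500 mm²
Σ(r_i+r_j)·cross = 28206.3750 → first moment M = |Σ|/6 = 4701.0625
R_c = M/A = 4701.0625/428.2500 = 10.9774 mm
θ = 95° = 1.658063 rad
V = θ·R_c·A = 1.658063·10.9774·428.2500 = 7794.657 mm³

Volume = 7794.657 mm³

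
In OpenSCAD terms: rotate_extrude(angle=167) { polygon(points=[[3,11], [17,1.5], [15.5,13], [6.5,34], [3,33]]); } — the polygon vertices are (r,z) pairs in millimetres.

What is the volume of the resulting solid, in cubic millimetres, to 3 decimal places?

Profile (r,z), 5 vertices: (3,11) (17,1.5) (15.5,13) (6.5,34) (3,33)
edge 0: (3,11)→(17,1.5)  cross = 3·1.5 − 17·11 = -182.5000; (r_i+r_j)·cross = 20·-182.5000 = -3650.0000
edge 1: (17,1.5)→(15.5,13)  cross = 17·13 − 15.5·1.5 = 197.7500; (r_i+r_j)·cross = 32.5·197.7500 = 6426.8750
edge 2: (15.5,13)→(6.5,34)  cross = 15.5·34 − 6.5·13 = 442.5000; (r_i+r_j)·cross = 22·442.5000 = 9735.0000
edge 3: (6.5,34)→(3,33)  cross = 6.5·33 − 3·34 = 112.5000; (r_i+r_j)·cross = 9.5·112.5000 = 1068.7500
edge 4: (3,33)→(3,11)  cross = 3·11 − 3·33 = -66.0000; (r_i+r_j)·cross = 6·-66.0000 = -396.0000
Σcross = 504.2500 → A = |Σcross|/2 = 252.1250 mm²
Σ(r_i+r_j)·cross = 13184.6250 → first moment M = |Σ|/6 = 2197.4375
R_c = M/A = 2197.4375/252.1250 = 8.7157 mm
θ = 167° = 2.914700 rad
V = θ·R_c·A = 2.914700·8.7157·252.1250 = 6404.871 mm³

Volume = 6404.871 mm³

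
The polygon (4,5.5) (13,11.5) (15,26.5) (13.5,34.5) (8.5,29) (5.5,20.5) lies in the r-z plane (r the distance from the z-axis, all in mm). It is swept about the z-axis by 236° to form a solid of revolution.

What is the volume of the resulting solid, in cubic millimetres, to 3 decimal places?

Volume = 7422.225 mm³

Profile (r,z), 6 vertices: (4,5.5) (13,11.5) (15,26.5) (13.5,34.5) (8.5,29) (5.5,20.5)
edge 0: (4,5.5)→(13,11.5)  cross = 4·11.5 − 13·5.5 = -25.5000; (r_i+r_j)·cross = 17·-25.5000 = -433.5000
edge 1: (13,11.5)→(15,26.5)  cross = 13·26.5 − 15·11.5 = 172.0000; (r_i+r_j)·cross = 28·172.0000 = 4816.0000
edge 2: (15,26.5)→(13.5,34.5)  cross = 15·34.5 − 13.5·26.5 = 159.7500; (r_i+r_j)·cross = 28.5·159.7500 = 4552.8750
edge 3: (13.5,34.5)→(8.5,29)  cross = 13.5·29 − 8.5·34.5 = 98.2500; (r_i+r_j)·cross = 22·98.2500 = 2161.5000
edge 4: (8.5,29)→(5.5,20.5)  cross = 8.5·20.5 − 5.5·29 = 14.7500; (r_i+r_j)·cross = 14·14.7500 = 206.5000
edge 5: (5.5,20.5)→(4,5.5)  cross = 5.5·5.5 − 4·20.5 = -51.7500; (r_i+r_j)·cross = 9.5·-51.7500 = -491.6250
Σcross = 367.5000 → A = |Σcross|/2 = 183.7500 mm²
Σ(r_i+r_j)·cross = 10811.7500 → first moment M = |Σ|/6 = 1801.9583
R_c = M/A = 1801.9583/183.7500 = 9.8066 mm
θ = 236° = 4.118977 rad
V = θ·R_c·A = 4.118977·9.8066·183.7500 = 7422.225 mm³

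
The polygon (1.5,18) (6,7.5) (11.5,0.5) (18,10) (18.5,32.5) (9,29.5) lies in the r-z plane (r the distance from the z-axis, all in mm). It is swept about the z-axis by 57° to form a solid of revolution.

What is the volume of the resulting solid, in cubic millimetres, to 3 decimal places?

Volume = 3937.112 mm³

Profile (r,z), 6 vertices: (1.5,18) (6,7.5) (11.5,0.5) (18,10) (18.5,32.5) (9,29.5)
edge 0: (1.5,18)→(6,7.5)  cross = 1.5·7.5 − 6·18 = -96.7500; (r_i+r_j)·cross = 7.5·-96.7500 = -725.6250
edge 1: (6,7.5)→(11.5,0.5)  cross = 6·0.5 − 11.5·7.5 = -83.2500; (r_i+r_j)·cross = 17.5·-83.2500 = -1456.8750
edge 2: (11.5,0.5)→(18,10)  cross = 11.5·10 − 18·0.5 = 106.0000; (r_i+r_j)·cross = 29.5·106.0000 = 3127.0000
edge 3: (18,10)→(18.5,32.5)  cross = 18·32.5 − 18.5·10 = 400.0000; (r_i+r_j)·cross = 36.5·400.0000 = 14600.0000
edge 4: (18.5,32.5)→(9,29.5)  cross = 18.5·29.5 − 9·32.5 = 253.2500; (r_i+r_j)·cross = 27.5·253.2500 = 6964.3750
edge 5: (9,29.5)→(1.5,18)  cross = 9·18 − 1.5·29.5 = 117.7500; (r_i+r_j)·cross = 10.5·117.7500 = 1236.3750
Σcross = 697.0000 → A = |Σcross|/2 = 348.5000 mm²
Σ(r_i+r_j)·cross = 23745.2500 → first moment M = |Σ|/6 = 3957.5417
R_c = M/A = 3957.5417/348.5000 = 11.3559 mm
θ = 57° = 0.994838 rad
V = θ·R_c·A = 0.994838·11.3559·348.5000 = 3937.112 mm³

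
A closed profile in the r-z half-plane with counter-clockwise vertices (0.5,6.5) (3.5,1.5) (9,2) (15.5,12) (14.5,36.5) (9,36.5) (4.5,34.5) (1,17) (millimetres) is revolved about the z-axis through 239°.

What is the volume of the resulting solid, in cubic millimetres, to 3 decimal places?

Profile (r,z), 8 vertices: (0.5,6.5) (3.5,1.5) (9,2) (15.5,12) (14.5,36.5) (9,36.5) (4.5,34.5) (1,17)
edge 0: (0.5,6.5)→(3.5,1.5)  cross = 0.5·1.5 − 3.5·6.5 = -22.0000; (r_i+r_j)·cross = 4·-22.0000 = -88.0000
edge 1: (3.5,1.5)→(9,2)  cross = 3.5·2 − 9·1.5 = -6.5000; (r_i+r_j)·cross = 12.5·-6.5000 = -81.2500
edge 2: (9,2)→(15.5,12)  cross = 9·12 − 15.5·2 = 77.0000; (r_i+r_j)·cross = 24.5·77.0000 = 1886.5000
edge 3: (15.5,12)→(14.5,36.5)  cross = 15.5·36.5 − 14.5·12 = 391.7500; (r_i+r_j)·cross = 30·391.7500 = 11752.5000
edge 4: (14.5,36.5)→(9,36.5)  cross = 14.5·36.5 − 9·36.5 = 200.7500; (r_i+r_j)·cross = 23.5·200.7500 = 4717.6250
edge 5: (9,36.5)→(4.5,34.5)  cross = 9·34.5 − 4.5·36.5 = 146.2500; (r_i+r_j)·cross = 13.5·146.2500 = 1974.3750
edge 6: (4.5,34.5)→(1,17)  cross = 4.5·17 − 1·34.5 = 42.0000; (r_i+r_j)·cross = 5.5·42.0000 = 231.0000
edge 7: (1,17)→(0.5,6.5)  cross = 1·6.5 − 0.5·17 = -2.0000; (r_i+r_j)·cross = 1.5·-2.0000 = -3.0000
Σcross = 827.2500 → A = |Σcross|/2 = 413.6250 mm²
Σ(r_i+r_j)·cross = 20389.7500 → first moment M = |Σ|/6 = 3398.2917
R_c = M/A = 3398.2917/413.6250 = 8.2159 mm
θ = 239° = 4.171337 rad
V = θ·R_c·A = 4.171337·8.2159·413.6250 = 14175.419 mm³

Volume = 14175.419 mm³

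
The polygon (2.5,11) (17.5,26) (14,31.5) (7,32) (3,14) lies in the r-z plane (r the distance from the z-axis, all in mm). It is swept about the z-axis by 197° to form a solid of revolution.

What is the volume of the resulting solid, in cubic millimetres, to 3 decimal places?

Profile (r,z), 5 vertices: (2.5,11) (17.5,26) (14,31.5) (7,32) (3,14)
edge 0: (2.5,11)→(17.5,26)  cross = 2.5·26 − 17.5·11 = -127.5000; (r_i+r_j)·cross = 20·-127.5000 = -2550.0000
edge 1: (17.5,26)→(14,31.5)  cross = 17.5·31.5 − 14·26 = 187.2500; (r_i+r_j)·cross = 31.5·187.2500 = 5898.3750
edge 2: (14,31.5)→(7,32)  cross = 14·32 − 7·31.5 = 227.5000; (r_i+r_j)·cross = 21·227.5000 = 4777.5000
edge 3: (7,32)→(3,14)  cross = 7·14 − 3·32 = 2.0000; (r_i+r_j)·cross = 10·2.0000 = 20.0000
edge 4: (3,14)→(2.5,11)  cross = 3·11 − 2.5·14 = -2.0000; (r_i+r_j)·cross = 5.5·-2.0000 = -11.0000
Σcross = 287.2500 → A = |Σcross|/2 = 143.6250 mm²
Σ(r_i+r_j)·cross = 8134.8750 → first moment M = |Σ|/6 = 1355.8125
R_c = M/A = 1355.8125/143.6250 = 9.4399 mm
θ = 197° = 3.438299 rad
V = θ·R_c·A = 3.438299·9.4399·143.6250 = 4661.688 mm³

Volume = 4661.688 mm³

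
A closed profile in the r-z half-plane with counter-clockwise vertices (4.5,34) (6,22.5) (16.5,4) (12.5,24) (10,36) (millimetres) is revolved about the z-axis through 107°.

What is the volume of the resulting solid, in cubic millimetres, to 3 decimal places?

Profile (r,z), 5 vertices: (4.5,34) (6,22.5) (16.5,4) (12.5,24) (10,36)
edge 0: (4.5,34)→(6,22.5)  cross = 4.5·22.5 − 6·34 = -102.7500; (r_i+r_j)·cross = 10.5·-102.7500 = -1078.8750
edge 1: (6,22.5)→(16.5,4)  cross = 6·4 − 16.5·22.5 = -347.2500; (r_i+r_j)·cross = 22.5·-347.2500 = -7813.1250
edge 2: (16.5,4)→(12.5,24)  cross = 16.5·24 − 12.5·4 = 346.0000; (r_i+r_j)·cross = 29·346.0000 = 10034.0000
edge 3: (12.5,24)→(10,36)  cross = 12.5·36 − 10·24 = 210.0000; (r_i+r_j)·cross = 22.5·210.0000 = 4725.0000
edge 4: (10,36)→(4.5,34)  cross = 10·34 − 4.5·36 = 178.0000; (r_i+r_j)·cross = 14.5·178.0000 = 2581.0000
Σcross = 284.0000 → A = |Σcross|/2 = 142.0000 mm²
Σ(r_i+r_j)·cross = 8448.0000 → first moment M = |Σ|/6 = 1408.0000
R_c = M/A = 1408.0000/142.0000 = 9.9155 mm
θ = 107° = 1.867502 rad
V = θ·R_c·A = 1.867502·9.9155·142.0000 = 2629.443 mm³

Volume = 2629.443 mm³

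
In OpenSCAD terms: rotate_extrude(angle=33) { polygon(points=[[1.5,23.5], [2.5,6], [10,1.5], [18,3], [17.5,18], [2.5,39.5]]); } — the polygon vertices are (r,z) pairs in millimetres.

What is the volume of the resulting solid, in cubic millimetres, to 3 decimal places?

Volume = 2087.190 mm³

Profile (r,z), 6 vertices: (1.5,23.5) (2.5,6) (10,1.5) (18,3) (17.5,18) (2.5,39.5)
edge 0: (1.5,23.5)→(2.5,6)  cross = 1.5·6 − 2.5·23.5 = -49.7500; (r_i+r_j)·cross = 4·-49.7500 = -199.0000
edge 1: (2.5,6)→(10,1.5)  cross = 2.5·1.5 − 10·6 = -56.2500; (r_i+r_j)·cross = 12.5·-56.2500 = -703.1250
edge 2: (10,1.5)→(18,3)  cross = 10·3 − 18·1.5 = 3.0000; (r_i+r_j)·cross = 28·3.0000 = 84.0000
edge 3: (18,3)→(17.5,18)  cross = 18·18 − 17.5·3 = 271.5000; (r_i+r_j)·cross = 35.5·271.5000 = 9638.2500
edge 4: (17.5,18)→(2.5,39.5)  cross = 17.5·39.5 − 2.5·18 = 646.2500; (r_i+r_j)·cross = 20·646.2500 = 12925.0000
edge 5: (2.5,39.5)→(1.5,23.5)  cross = 2.5·23.5 − 1.5·39.5 = -0.5000; (r_i+r_j)·cross = 4·-0.5000 = -2.0000
Σcross = 814.2500 → A = |Σcross|/2 = 407.1250 mm²
Σ(r_i+r_j)·cross = 21743.1250 → first moment M = |Σ|/6 = 3623.8542
R_c = M/A = 3623.8542/407.1250 = 8.9011 mm
θ = 33° = 0.575959 rad
V = θ·R_c·A = 0.575959·8.9011·407.1250 = 2087.190 mm³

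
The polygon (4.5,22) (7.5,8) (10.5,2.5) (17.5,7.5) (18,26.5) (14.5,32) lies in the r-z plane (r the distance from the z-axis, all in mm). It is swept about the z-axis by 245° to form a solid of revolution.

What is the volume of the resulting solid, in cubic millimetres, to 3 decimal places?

Profile (r,z), 6 vertices: (4.5,22) (7.5,8) (10.5,2.5) (17.5,7.5) (18,26.5) (14.5,32)
edge 0: (4.5,22)→(7.5,8)  cross = 4.5·8 − 7.5·22 = -129.0000; (r_i+r_j)·cross = 12·-129.0000 = -1548.0000
edge 1: (7.5,8)→(10.5,2.5)  cross = 7.5·2.5 − 10.5·8 = -65.2500; (r_i+r_j)·cross = 18·-65.2500 = -1174.5000
edge 2: (10.5,2.5)→(17.5,7.5)  cross = 10.5·7.5 − 17.5·2.5 = 35.0000; (r_i+r_j)·cross = 28·35.0000 = 980.0000
edge 3: (17.5,7.5)→(18,26.5)  cross = 17.5·26.5 − 18·7.5 = 328.7500; (r_i+r_j)·cross = 35.5·328.7500 = 11670.6250
edge 4: (18,26.5)→(14.5,32)  cross = 18·32 − 14.5·26.5 = 191.7500; (r_i+r_j)·cross = 32.5·191.7500 = 6231.8750
edge 5: (14.5,32)→(4.5,22)  cross = 14.5·22 − 4.5·32 = 175.0000; (r_i+r_j)·cross = 19·175.0000 = 3325.0000
Σcross = 536.2500 → A = |Σcross|/2 = 268.1250 mm²
Σ(r_i+r_j)·cross = 19485.0000 → first moment M = |Σ|/6 = 3247.5000
R_c = M/A = 3247.5000/268.1250 = 12.1119 mm
θ = 245° = 4.276057 rad
V = θ·R_c·A = 4.276057·12.1119·268.1250 = 13886.494 mm³

Volume = 13886.494 mm³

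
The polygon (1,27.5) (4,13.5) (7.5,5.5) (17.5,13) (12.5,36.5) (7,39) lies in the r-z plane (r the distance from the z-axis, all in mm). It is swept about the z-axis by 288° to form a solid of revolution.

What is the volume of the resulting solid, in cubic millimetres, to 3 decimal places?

Profile (r,z), 6 vertices: (1,27.5) (4,13.5) (7.5,5.5) (17.5,13) (12.5,36.5) (7,39)
edge 0: (1,27.5)→(4,13.5)  cross = 1·13.5 − 4·27.5 = -96.5000; (r_i+r_j)·cross = 5·-96.5000 = -482.5000
edge 1: (4,13.5)→(7.5,5.5)  cross = 4·5.5 − 7.5·13.5 = -79.2500; (r_i+r_j)·cross = 11.5·-79.2500 = -911.3750
edge 2: (7.5,5.5)→(17.5,13)  cross = 7.5·13 − 17.5·5.5 = 1.2500; (r_i+r_j)·cross = 25·1.2500 = 31.2500
edge 3: (17.5,13)→(12.5,36.5)  cross = 17.5·36.5 − 12.5·13 = 476.2500; (r_i+r_j)·cross = 30·476.2500 = 14287.5000
edge 4: (12.5,36.5)→(7,39)  cross = 12.5·39 − 7·36.5 = 232.0000; (r_i+r_j)·cross = 19.5·232.0000 = 4524.0000
edge 5: (7,39)→(1,27.5)  cross = 7·27.5 − 1·39 = 153.5000; (r_i+r_j)·cross = 8·153.5000 = 1228.0000
Σcross = 687.2500 → A = |Σcross|/2 = 343.6250 mm²
Σ(r_i+r_j)·cross = 18676.8750 → first moment M = |Σ|/6 = 3112.8125
R_c = M/A = 3112.8125/343.6250 = 9.0587 mm
θ = 288° = 5.026548 rad
V = θ·R_c·A = 5.026548·9.0587·343.6250 = 15646.702 mm³

Volume = 15646.702 mm³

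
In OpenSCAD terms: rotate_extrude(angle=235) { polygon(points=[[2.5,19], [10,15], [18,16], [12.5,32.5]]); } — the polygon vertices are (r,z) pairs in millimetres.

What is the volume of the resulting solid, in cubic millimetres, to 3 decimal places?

Volume = 6220.644 mm³

Profile (r,z), 4 vertices: (2.5,19) (10,15) (18,16) (12.5,32.5)
edge 0: (2.5,19)→(10,15)  cross = 2.5·15 − 10·19 = -152.5000; (r_i+r_j)·cross = 12.5·-152.5000 = -1906.2500
edge 1: (10,15)→(18,16)  cross = 10·16 − 18·15 = -110.0000; (r_i+r_j)·cross = 28·-110.0000 = -3080.0000
edge 2: (18,16)→(12.5,32.5)  cross = 18·32.5 − 12.5·16 = 385.0000; (r_i+r_j)·cross = 30.5·385.0000 = 11742.5000
edge 3: (12.5,32.5)→(2.5,19)  cross = 12.5·19 − 2.5·32.5 = 156.2500; (r_i+r_j)·cross = 15·156.2500 = 2343.7500
Σcross = 278.7500 → A = |Σcross|/2 = 139.3750 mm²
Σ(r_i+r_j)·cross = 9100.0000 → first moment M = |Σ|/6 = 1516.6667
R_c = M/A = 1516.6667/139.3750 = 10.8819 mm
θ = 235° = 4.101524 rad
V = θ·R_c·A = 4.101524·10.8819·139.3750 = 6220.644 mm³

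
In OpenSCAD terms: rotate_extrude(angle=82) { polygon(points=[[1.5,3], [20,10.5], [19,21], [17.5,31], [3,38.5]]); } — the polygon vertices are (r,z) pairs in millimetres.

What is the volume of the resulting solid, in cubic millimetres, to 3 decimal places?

Profile (r,z), 5 vertices: (1.5,3) (20,10.5) (19,21) (17.5,31) (3,38.5)
edge 0: (1.5,3)→(20,10.5)  cross = 1.5·10.5 − 20·3 = -44.2500; (r_i+r_j)·cross = 21.5·-44.2500 = -951.3750
edge 1: (20,10.5)→(19,21)  cross = 20·21 − 19·10.5 = 220.5000; (r_i+r_j)·cross = 39·220.5000 = 8599.5000
edge 2: (19,21)→(17.5,31)  cross = 19·31 − 17.5·21 = 221.5000; (r_i+r_j)·cross = 36.5·221.5000 = 8084.7500
edge 3: (17.5,31)→(3,38.5)  cross = 17.5·38.5 − 3·31 = 580.7500; (r_i+r_j)·cross = 20.5·580.7500 = 11905.3750
edge 4: (3,38.5)→(1.5,3)  cross = 3·3 − 1.5·38.5 = -48.7500; (r_i+r_j)·cross = 4.5·-48.7500 = -219.3750
Σcross = 929.7500 → A = |Σcross|/2 = 464.8750 mm²
Σ(r_i+r_j)·cross = 27418.8750 → first moment M = |Σ|/6 = 4569.8125
R_c = M/A = 4569.8125/464.8750 = 9.8302 mm
θ = 82° = 1.431170 rad
V = θ·R_c·A = 1.431170·9.8302·464.8750 = 6540.178 mm³

Volume = 6540.178 mm³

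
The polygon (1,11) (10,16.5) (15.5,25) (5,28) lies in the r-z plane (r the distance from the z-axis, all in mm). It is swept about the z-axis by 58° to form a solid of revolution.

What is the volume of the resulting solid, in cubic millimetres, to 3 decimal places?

Profile (r,z), 4 vertices: (1,11) (10,16.5) (15.5,25) (5,28)
edge 0: (1,11)→(10,16.5)  cross = 1·16.5 − 10·11 = -93.5000; (r_i+r_j)·cross = 11·-93.5000 = -1028.5000
edge 1: (10,16.5)→(15.5,25)  cross = 10·25 − 15.5·16.5 = -5.7500; (r_i+r_j)·cross = 25.5·-5.7500 = -146.6250
edge 2: (15.5,25)→(5,28)  cross = 15.5·28 − 5·25 = 309.0000; (r_i+r_j)·cross = 20.5·309.0000 = 6334.5000
edge 3: (5,28)→(1,11)  cross = 5·11 − 1·28 = 27.0000; (r_i+r_j)·cross = 6·27.0000 = 162.0000
Σcross = 236.7500 → A = |Σcross|/2 = 118.3750 mm²
Σ(r_i+r_j)·cross = 5321.3750 → first moment M = |Σ|/6 = 886.8958
R_c = M/A = 886.8958/118.3750 = 7.4923 mm
θ = 58° = 1.012291 rad
V = θ·R_c·A = 1.012291·7.4923·118.3750 = 897.797 mm³

Volume = 897.797 mm³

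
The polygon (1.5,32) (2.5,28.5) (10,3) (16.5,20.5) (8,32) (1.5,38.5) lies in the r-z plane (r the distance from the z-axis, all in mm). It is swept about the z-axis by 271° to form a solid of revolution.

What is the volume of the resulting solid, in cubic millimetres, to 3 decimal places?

Volume = 9350.701 mm³

Profile (r,z), 6 vertices: (1.5,32) (2.5,28.5) (10,3) (16.5,20.5) (8,32) (1.5,38.5)
edge 0: (1.5,32)→(2.5,28.5)  cross = 1.5·28.5 − 2.5·32 = -37.2500; (r_i+r_j)·cross = 4·-37.2500 = -149.0000
edge 1: (2.5,28.5)→(10,3)  cross = 2.5·3 − 10·28.5 = -277.5000; (r_i+r_j)·cross = 12.5·-277.5000 = -3468.7500
edge 2: (10,3)→(16.5,20.5)  cross = 10·20.5 − 16.5·3 = 155.5000; (r_i+r_j)·cross = 26.5·155.5000 = 4120.7500
edge 3: (16.5,20.5)→(8,32)  cross = 16.5·32 − 8·20.5 = 364.0000; (r_i+r_j)·cross = 24.5·364.0000 = 8918.0000
edge 4: (8,32)→(1.5,38.5)  cross = 8·38.5 − 1.5·32 = 260.0000; (r_i+r_j)·cross = 9.5·260.0000 = 2470.0000
edge 5: (1.5,38.5)→(1.5,32)  cross = 1.5·32 − 1.5·38.5 = -9.7500; (r_i+r_j)·cross = 3·-9.7500 = -29.2500
Σcross = 455.0000 → A = |Σcross|/2 = 227.5000 mm²
Σ(r_i+r_j)·cross = 11861.7500 → first moment M = |Σ|/6 = 1976.9583
R_c = M/A = 1976.9583/227.5000 = 8.6899 mm
θ = 271° = 4.729842 rad
V = θ·R_c·A = 4.729842·8.6899·227.5000 = 9350.701 mm³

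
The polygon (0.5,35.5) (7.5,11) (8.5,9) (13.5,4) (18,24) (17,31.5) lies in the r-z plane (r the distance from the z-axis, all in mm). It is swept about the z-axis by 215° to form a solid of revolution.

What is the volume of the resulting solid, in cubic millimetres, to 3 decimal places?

Volume = 12108.947 mm³

Profile (r,z), 6 vertices: (0.5,35.5) (7.5,11) (8.5,9) (13.5,4) (18,24) (17,31.5)
edge 0: (0.5,35.5)→(7.5,11)  cross = 0.5·11 − 7.5·35.5 = -260.7500; (r_i+r_j)·cross = 8·-260.7500 = -2086.0000
edge 1: (7.5,11)→(8.5,9)  cross = 7.5·9 − 8.5·11 = -26.0000; (r_i+r_j)·cross = 16·-26.0000 = -416.0000
edge 2: (8.5,9)→(13.5,4)  cross = 8.5·4 − 13.5·9 = -87.5000; (r_i+r_j)·cross = 22·-87.5000 = -1925.0000
edge 3: (13.5,4)→(18,24)  cross = 13.5·24 − 18·4 = 252.0000; (r_i+r_j)·cross = 31.5·252.0000 = 7938.0000
edge 4: (18,24)→(17,31.5)  cross = 18·31.5 − 17·24 = 159.0000; (r_i+r_j)·cross = 35·159.0000 = 5565.0000
edge 5: (17,31.5)→(0.5,35.5)  cross = 17·35.5 − 0.5·31.5 = 587.7500; (r_i+r_j)·cross = 17.5·587.7500 = 10285.6250
Σcross = 624.5000 → A = |Σcross|/2 = 312.2500 mm²
Σ(r_i+r_j)·cross = 19361.6250 → first moment M = |Σ|/6 = 3226.9375
R_c = M/A = 3226.9375/312.2500 = 10.3345 mm
θ = 215° = 3.752458 rad
V = θ·R_c·A = 3.752458·10.3345·312.2500 = 12108.947 mm³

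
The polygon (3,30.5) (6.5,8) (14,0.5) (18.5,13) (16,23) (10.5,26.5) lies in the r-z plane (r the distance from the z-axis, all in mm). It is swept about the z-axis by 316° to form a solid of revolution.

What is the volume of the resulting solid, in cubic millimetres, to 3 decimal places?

Profile (r,z), 6 vertices: (3,30.5) (6.5,8) (14,0.5) (18.5,13) (16,23) (10.5,26.5)
edge 0: (3,30.5)→(6.5,8)  cross = 3·8 − 6.5·30.5 = -174.2500; (r_i+r_j)·cross = 9.5·-174.2500 = -1655.3750
edge 1: (6.5,8)→(14,0.5)  cross = 6.5·0.5 − 14·8 = -108.7500; (r_i+r_j)·cross = 20.5·-108.7500 = -2229.3750
edge 2: (14,0.5)→(18.5,13)  cross = 14·13 − 18.5·0.5 = 172.7500; (r_i+r_j)·cross = 32.5·172.7500 = 5614.3750
edge 3: (18.5,13)→(16,23)  cross = 18.5·23 − 16·13 = 217.5000; (r_i+r_j)·cross = 34.5·217.5000 = 7503.7500
edge 4: (16,23)→(10.5,26.5)  cross = 16·26.5 − 10.5·23 = 182.5000; (r_i+r_j)·cross = 26.5·182.5000 = 4836.2500
edge 5: (10.5,26.5)→(3,30.5)  cross = 10.5·30.5 − 3·26.5 = 240.7500; (r_i+r_j)·cross = 13.5·240.7500 = 3250.1250
Σcross = 530.5000 → A = |Σcross|/2 = 265.2500 mm²
Σ(r_i+r_j)·cross = 17319.7500 → first moment M = |Σ|/6 = 2886.6250
R_c = M/A = 2886.6250/265.2500 = 10.8827 mm
θ = 316° = 5.515240 rad
V = θ·R_c·A = 5.515240·10.8827·265.2500 = 15920.431 mm³

Volume = 15920.431 mm³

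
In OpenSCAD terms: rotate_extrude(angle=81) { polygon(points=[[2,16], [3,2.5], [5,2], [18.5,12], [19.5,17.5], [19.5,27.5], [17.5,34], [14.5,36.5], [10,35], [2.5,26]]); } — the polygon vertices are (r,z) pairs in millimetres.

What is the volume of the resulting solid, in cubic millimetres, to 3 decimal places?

Volume = 6661.256 mm³

Profile (r,z), 10 vertices: (2,16) (3,2.5) (5,2) (18.5,12) (19.5,17.5) (19.5,27.5) (17.5,34) (14.5,36.5) (10,35) (2.5,26)
edge 0: (2,16)→(3,2.5)  cross = 2·2.5 − 3·16 = -43.0000; (r_i+r_j)·cross = 5·-43.0000 = -215.0000
edge 1: (3,2.5)→(5,2)  cross = 3·2 − 5·2.5 = -6.5000; (r_i+r_j)·cross = 8·-6.5000 = -52.0000
edge 2: (5,2)→(18.5,12)  cross = 5·12 − 18.5·2 = 23.0000; (r_i+r_j)·cross = 23.5·23.0000 = 540.5000
edge 3: (18.5,12)→(19.5,17.5)  cross = 18.5·17.5 − 19.5·12 = 89.7500; (r_i+r_j)·cross = 38·89.7500 = 3410.5000
edge 4: (19.5,17.5)→(19.5,27.5)  cross = 19.5·27.5 − 19.5·17.5 = 195.0000; (r_i+r_j)·cross = 39·195.0000 = 7605.0000
edge 5: (19.5,27.5)→(17.5,34)  cross = 19.5·34 − 17.5·27.5 = 181.7500; (r_i+r_j)·cross = 37·181.7500 = 6724.7500
edge 6: (17.5,34)→(14.5,36.5)  cross = 17.5·36.5 − 14.5·34 = 145.7500; (r_i+r_j)·cross = 32·145.7500 = 4664.0000
edge 7: (14.5,36.5)→(10,35)  cross = 14.5·35 − 10·36.5 = 142.5000; (r_i+r_j)·cross = 24.5·142.5000 = 3491.2500
edge 8: (10,35)→(2.5,26)  cross = 10·26 − 2.5·35 = 172.5000; (r_i+r_j)·cross = 12.5·172.5000 = 2156.2500
edge 9: (2.5,26)→(2,16)  cross = 2.5·16 − 2·26 = -12.0000; (r_i+r_j)·cross = 4.5·-12.0000 = -54.0000
Σcross = 888.7500 → A = |Σcross|/2 = 444.3750 mm²
Σ(r_i+r_j)·cross = 28271.2500 → first moment M = |Σ|/6 = 4711.8750
R_c = M/A = 4711.8750/444.3750 = 10.6034 mm
θ = 81° = 1.413717 rad
V = θ·R_c·A = 1.413717·10.6034·444.3750 = 6661.256 mm³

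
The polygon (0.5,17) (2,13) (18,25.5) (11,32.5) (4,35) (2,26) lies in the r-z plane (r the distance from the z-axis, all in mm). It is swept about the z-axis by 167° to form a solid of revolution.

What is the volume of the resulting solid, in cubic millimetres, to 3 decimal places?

Profile (r,z), 6 vertices: (0.5,17) (2,13) (18,25.5) (11,32.5) (4,35) (2,26)
edge 0: (0.5,17)→(2,13)  cross = 0.5·13 − 2·17 = -27.5000; (r_i+r_j)·cross = 2.5·-27.5000 = -68.7500
edge 1: (2,13)→(18,25.5)  cross = 2·25.5 − 18·13 = -183.0000; (r_i+r_j)·cross = 20·-183.0000 = -3660.0000
edge 2: (18,25.5)→(11,32.5)  cross = 18·32.5 − 11·25.5 = 304.5000; (r_i+r_j)·cross = 29·304.5000 = 8830.5000
edge 3: (11,32.5)→(4,35)  cross = 11·35 − 4·32.5 = 255.0000; (r_i+r_j)·cross = 15·255.0000 = 3825.0000
edge 4: (4,35)→(2,26)  cross = 4·26 − 2·35 = 34.0000; (r_i+r_j)·cross = 6·34.0000 = 204.0000
edge 5: (2,26)→(0.5,17)  cross = 2·17 − 0.5·26 = 21.0000; (r_i+r_j)·cross = 2.5·21.0000 = 52.5000
Σcross = 404.0000 → A = |Σcross|/2 = 202.0000 mm²
Σ(r_i+r_j)·cross = 9183.2500 → first moment M = |Σ|/6 = 1530.5417
R_c = M/A = 1530.5417/202.0000 = 7.5769 mm
θ = 167° = 2.914700 rad
V = θ·R_c·A = 2.914700·7.5769·202.0000 = 4461.070 mm³

Volume = 4461.070 mm³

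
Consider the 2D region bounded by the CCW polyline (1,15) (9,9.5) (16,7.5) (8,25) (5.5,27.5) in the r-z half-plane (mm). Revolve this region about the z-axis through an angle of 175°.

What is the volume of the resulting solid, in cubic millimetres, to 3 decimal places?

Volume = 3188.589 mm³

Profile (r,z), 5 vertices: (1,15) (9,9.5) (16,7.5) (8,25) (5.5,27.5)
edge 0: (1,15)→(9,9.5)  cross = 1·9.5 − 9·15 = -125.5000; (r_i+r_j)·cross = 10·-125.5000 = -1255.0000
edge 1: (9,9.5)→(16,7.5)  cross = 9·7.5 − 16·9.5 = -84.5000; (r_i+r_j)·cross = 25·-84.5000 = -2112.5000
edge 2: (16,7.5)→(8,25)  cross = 16·25 − 8·7.5 = 340.0000; (r_i+r_j)·cross = 24·340.0000 = 8160.0000
edge 3: (8,25)→(5.5,27.5)  cross = 8·27.5 − 5.5·25 = 82.5000; (r_i+r_j)·cross = 13.5·82.5000 = 1113.7500
edge 4: (5.5,27.5)→(1,15)  cross = 5.5·15 − 1·27.5 = 55.0000; (r_i+r_j)·cross = 6.5·55.0000 = 357.5000
Σcross = 267.5000 → A = |Σcross|/2 = 133.7500 mm²
Σ(r_i+r_j)·cross = 6263.7500 → first moment M = |Σ|/6 = 1043.9583
R_c = M/A = 1043.9583/133.7500 = 7.8053 mm
θ = 175° = 3.054326 rad
V = θ·R_c·A = 3.054326·7.8053·133.7500 = 3188.589 mm³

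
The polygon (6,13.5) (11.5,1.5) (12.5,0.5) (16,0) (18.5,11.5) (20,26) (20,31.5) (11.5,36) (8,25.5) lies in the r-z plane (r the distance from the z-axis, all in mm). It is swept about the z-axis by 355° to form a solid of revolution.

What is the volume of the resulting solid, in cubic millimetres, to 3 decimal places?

Volume = 28969.664 mm³

Profile (r,z), 9 vertices: (6,13.5) (11.5,1.5) (12.5,0.5) (16,0) (18.5,11.5) (20,26) (20,31.5) (11.5,36) (8,25.5)
edge 0: (6,13.5)→(11.5,1.5)  cross = 6·1.5 − 11.5·13.5 = -146.2500; (r_i+r_j)·cross = 17.5·-146.2500 = -2559.3750
edge 1: (11.5,1.5)→(12.5,0.5)  cross = 11.5·0.5 − 12.5·1.5 = -13.0000; (r_i+r_j)·cross = 24·-13.0000 = -312.0000
edge 2: (12.5,0.5)→(16,0)  cross = 12.5·0 − 16·0.5 = -8.0000; (r_i+r_j)·cross = 28.5·-8.0000 = -228.0000
edge 3: (16,0)→(18.5,11.5)  cross = 16·11.5 − 18.5·0 = 184.0000; (r_i+r_j)·cross = 34.5·184.0000 = 6348.0000
edge 4: (18.5,11.5)→(20,26)  cross = 18.5·26 − 20·11.5 = 251.0000; (r_i+r_j)·cross = 38.5·251.0000 = 9663.5000
edge 5: (20,26)→(20,31.5)  cross = 20·31.5 − 20·26 = 110.0000; (r_i+r_j)·cross = 40·110.0000 = 4400.0000
edge 6: (20,31.5)→(11.5,36)  cross = 20·36 − 11.5·31.5 = 357.7500; (r_i+r_j)·cross = 31.5·357.7500 = 11269.1250
edge 7: (11.5,36)→(8,25.5)  cross = 11.5·25.5 − 8·36 = 5.2500; (r_i+r_j)·cross = 19.5·5.2500 = 102.3750
edge 8: (8,25.5)→(6,13.5)  cross = 8·13.5 − 6·25.5 = -45.0000; (r_i+r_j)·cross = 14·-45.0000 = -630.0000
Σcross = 695.7500 → A = |Σcross|/2 = 347.8750 mm²
Σ(r_i+r_j)·cross = 28053.6250 → first moment M = |Σ|/6 = 4675.6042
R_c = M/A = 4675.6042/347.8750 = 13.4405 mm
θ = 355° = 6.195919 rad
V = θ·R_c·A = 6.195919·13.4405·347.8750 = 28969.664 mm³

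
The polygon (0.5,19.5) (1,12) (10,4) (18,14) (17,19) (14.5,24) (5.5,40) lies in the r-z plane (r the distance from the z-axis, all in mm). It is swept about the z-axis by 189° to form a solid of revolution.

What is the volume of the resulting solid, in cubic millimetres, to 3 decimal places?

Volume = 9843.788 mm³

Profile (r,z), 7 vertices: (0.5,19.5) (1,12) (10,4) (18,14) (17,19) (14.5,24) (5.5,40)
edge 0: (0.5,19.5)→(1,12)  cross = 0.5·12 − 1·19.5 = -13.5000; (r_i+r_j)·cross = 1.5·-13.5000 = -20.2500
edge 1: (1,12)→(10,4)  cross = 1·4 − 10·12 = -116.0000; (r_i+r_j)·cross = 11·-116.0000 = -1276.0000
edge 2: (10,4)→(18,14)  cross = 10·14 − 18·4 = 68.0000; (r_i+r_j)·cross = 28·68.0000 = 1904.0000
edge 3: (18,14)→(17,19)  cross = 18·19 − 17·14 = 104.0000; (r_i+r_j)·cross = 35·104.0000 = 3640.0000
edge 4: (17,19)→(14.5,24)  cross = 17·24 − 14.5·19 = 132.5000; (r_i+r_j)·cross = 31.5·132.5000 = 4173.7500
edge 5: (14.5,24)→(5.5,40)  cross = 14.5·40 − 5.5·24 = 448.0000; (r_i+r_j)·cross = 20·448.0000 = 8960.0000
edge 6: (5.5,40)→(0.5,19.5)  cross = 5.5·19.5 − 0.5·40 = 87.2500; (r_i+r_j)·cross = 6·87.2500 = 523.5000
Σcross = 710.2500 → A = |Σcross|/2 = 355.1250 mm²
Σ(r_i+r_j)·cross = 17905.0000 → first moment M = |Σ|/6 = 2984.1667
R_c = M/A = 2984.1667/355.1250 = 8.4031 mm
θ = 189° = 3.298672 rad
V = θ·R_c·A = 3.298672·8.4031·355.1250 = 9843.788 mm³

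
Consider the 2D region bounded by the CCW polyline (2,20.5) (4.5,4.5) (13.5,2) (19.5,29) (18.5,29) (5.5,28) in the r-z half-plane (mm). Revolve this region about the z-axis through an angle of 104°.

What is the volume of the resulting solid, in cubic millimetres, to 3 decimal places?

Profile (r,z), 6 vertices: (2,20.5) (4.5,4.5) (13.5,2) (19.5,29) (18.5,29) (5.5,28)
edge 0: (2,20.5)→(4.5,4.5)  cross = 2·4.5 − 4.5·20.5 = -83.2500; (r_i+r_j)·cross = 6.5·-83.2500 = -541.1250
edge 1: (4.5,4.5)→(13.5,2)  cross = 4.5·2 − 13.5·4.5 = -51.7500; (r_i+r_j)·cross = 18·-51.7500 = -931.5000
edge 2: (13.5,2)→(19.5,29)  cross = 13.5·29 − 19.5·2 = 352.5000; (r_i+r_j)·cross = 33·352.5000 = 11632.5000
edge 3: (19.5,29)→(18.5,29)  cross = 19.5·29 − 18.5·29 = 29.0000; (r_i+r_j)·cross = 38·29.0000 = 1102.0000
edge 4: (18.5,29)→(5.5,28)  cross = 18.5·28 − 5.5·29 = 358.5000; (r_i+r_j)·cross = 24·358.5000 = 8604.0000
edge 5: (5.5,28)→(2,20.5)  cross = 5.5·20.5 − 2·28 = 56.7500; (r_i+r_j)·cross = 7.5·56.7500 = 425.6250
Σcross = 661.7500 → A = |Σcross|/2 = 330.8750 mm²
Σ(r_i+r_j)·cross = 20291.5000 → first moment M = |Σ|/6 = 3381.9167
R_c = M/A = 3381.9167/330.8750 = 10.2211 mm
θ = 104° = 1.815142 rad
V = θ·R_c·A = 1.815142·10.2211·330.8750 = 6138.660 mm³

Volume = 6138.660 mm³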